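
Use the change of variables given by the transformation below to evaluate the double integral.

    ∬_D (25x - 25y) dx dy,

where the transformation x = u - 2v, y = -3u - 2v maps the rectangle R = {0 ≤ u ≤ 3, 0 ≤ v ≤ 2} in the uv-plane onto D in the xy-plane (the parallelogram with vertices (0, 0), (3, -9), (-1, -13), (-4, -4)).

Compute the Jacobian determinant of (x, y) with respect to (u, v):

    ∂(x,y)/∂(u,v) = | 1  -2 | = (1)(-2) - (-2)(-3) = -8.
                   | -3  -2 |

Its absolute value is |J| = 8 (the area scaling factor).

Substituting x = u - 2v, y = -3u - 2v into the integrand,

    25x - 25y → 100u,

so the integral becomes

    ∬_R (100u) · |J| du dv = ∫_0^3 ∫_0^2 (800u) dv du.

Inner (v): 1600u.
Outer (u): 7200.

Therefore ∬_D (25x - 25y) dx dy = 7200.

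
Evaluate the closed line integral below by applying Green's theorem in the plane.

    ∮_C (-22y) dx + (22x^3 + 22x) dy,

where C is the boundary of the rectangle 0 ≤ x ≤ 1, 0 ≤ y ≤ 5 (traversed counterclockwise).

Green's theorem converts the closed line integral into a double integral over the enclosed region D:

    ∮_C P dx + Q dy = ∬_D (∂Q/∂x - ∂P/∂y) dA.

Here P = -22y, Q = 22x^3 + 22x, so

    ∂Q/∂x = 66x^2 + 22,    ∂P/∂y = -22,
    ∂Q/∂x - ∂P/∂y = 66x^2 + 44.

D is the region 0 ≤ x ≤ 1, 0 ≤ y ≤ 5. Evaluating the double integral:

    ∬_D (66x^2 + 44) dA = ∫_0^{1} ∫_0^{5} (66x^2 + 44) dy dx.

Inner (y from 0 to 5): 330x^2 + 220.
Outer (x from 0 to 1): 330.

Therefore ∮_C P dx + Q dy = 330.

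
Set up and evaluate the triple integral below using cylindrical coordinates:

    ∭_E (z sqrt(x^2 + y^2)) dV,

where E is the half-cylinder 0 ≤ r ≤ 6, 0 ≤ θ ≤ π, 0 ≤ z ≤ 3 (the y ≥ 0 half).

In cylindrical coordinates, x = r cos(θ), y = r sin(θ), z = z, and dV = r dr dθ dz.

The integrand becomes r z, so

    ∭_E (z sqrt(x^2 + y^2)) dV = ∫_{0}^{π} ∫_{0}^{6} ∫_{0}^{3} (r z) · r dz dr dθ.

Inner (z): 9r^2/2.
Middle (r from 0 to 6): 324.
Outer (θ): 324π.

Therefore the triple integral equals 324π.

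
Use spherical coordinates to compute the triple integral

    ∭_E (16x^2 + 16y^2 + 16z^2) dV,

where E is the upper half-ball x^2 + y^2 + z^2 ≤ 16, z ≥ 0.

In spherical coordinates, x = ρ sin(φ) cos(θ), y = ρ sin(φ) sin(θ), z = ρ cos(φ), and dV = ρ^2 sin(φ) dρ dφ dθ.

The integrand becomes 16ρ^2, so

    ∭_E (16x^2 + 16y^2 + 16z^2) dV = ∫_{0}^{2π} ∫_{0}^{π/2} ∫_{0}^{4} (16ρ^2) · ρ^2 sin(φ) dρ dφ dθ.

Inner (ρ): 16384sin(φ)/5.
Middle (φ): 16384/5.
Outer (θ): 32768π/5.

Therefore the triple integral equals 32768π/5.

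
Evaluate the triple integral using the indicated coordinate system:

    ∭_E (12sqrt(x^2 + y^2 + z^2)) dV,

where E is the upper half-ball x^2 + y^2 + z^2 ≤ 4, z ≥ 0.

In spherical coordinates, x = ρ sin(φ) cos(θ), y = ρ sin(φ) sin(θ), z = ρ cos(φ), and dV = ρ^2 sin(φ) dρ dφ dθ.

The integrand becomes 12ρ, so

    ∭_E (12sqrt(x^2 + y^2 + z^2)) dV = ∫_{0}^{2π} ∫_{0}^{π/2} ∫_{0}^{2} (12ρ) · ρ^2 sin(φ) dρ dφ dθ.

Inner (ρ): 48sin(φ).
Middle (φ): 48.
Outer (θ): 96π.

Therefore the triple integral equals 96π.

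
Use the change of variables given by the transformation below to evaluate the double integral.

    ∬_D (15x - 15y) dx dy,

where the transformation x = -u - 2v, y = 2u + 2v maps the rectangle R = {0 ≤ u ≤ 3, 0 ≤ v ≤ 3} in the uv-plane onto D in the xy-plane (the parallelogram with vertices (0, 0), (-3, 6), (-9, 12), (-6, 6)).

Compute the Jacobian determinant of (x, y) with respect to (u, v):

    ∂(x,y)/∂(u,v) = | -1  -2 | = (-1)(2) - (-2)(2) = 2.
                   | 2  2 |

Its absolute value is |J| = 2 (the area scaling factor).

Substituting x = -u - 2v, y = 2u + 2v into the integrand,

    15x - 15y → -45u - 60v,

so the integral becomes

    ∬_R (-45u - 60v) · |J| du dv = ∫_0^3 ∫_0^3 (-90u - 120v) dv du.

Inner (v): -270u - 540.
Outer (u): -2835.

Therefore ∬_D (15x - 15y) dx dy = -2835.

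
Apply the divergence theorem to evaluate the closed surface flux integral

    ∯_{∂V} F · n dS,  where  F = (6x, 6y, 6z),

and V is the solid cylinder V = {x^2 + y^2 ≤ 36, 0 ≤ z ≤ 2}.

By the divergence theorem,

    ∯_{∂V} F · n dS = ∭_V (∇ · F) dV.

Compute the divergence:
    ∇ · F = ∂F_x/∂x + ∂F_y/∂y + ∂F_z/∂z = 6 + 6 + 6 = 18.

In cylindrical coordinates, x = r cos(θ), y = r sin(θ), z = z, dV = r dr dθ dz, with 0 ≤ r ≤ 6, 0 ≤ θ ≤ 2π, 0 ≤ z ≤ 2.

The integrand, after substitution and multiplying by the volume element, becomes (18) · r, so

    ∭_V (∇·F) dV = ∫_0^{2π} ∫_0^{6} ∫_0^{2} (18) · r dz dr dθ.

Inner (z from 0 to 2): 36r.
Middle (r from 0 to 6): 648.
Outer (θ from 0 to 2π): 1296π.

Therefore ∯_{∂V} F · n dS = 1296π.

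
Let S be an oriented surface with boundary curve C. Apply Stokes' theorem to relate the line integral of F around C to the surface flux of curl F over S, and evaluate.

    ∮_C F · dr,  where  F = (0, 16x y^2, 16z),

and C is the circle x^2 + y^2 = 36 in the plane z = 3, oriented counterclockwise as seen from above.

Let S be the flat disk x^2 + y^2 ≤ 36 in the plane z = 3, with upward unit normal n̂ = ẑ. By Stokes' theorem,

    ∮_C F · dr = ∬_S (∇ × F) · n̂ dS = ∬_D (curl F)_z dA,

where D is the disk x^2 + y^2 ≤ 36.

Compute the curl of F = (0, 16x y^2, 16z):
    (∇ × F)_x = ∂F_z/∂y - ∂F_y/∂z = 0,
    (∇ × F)_y = ∂F_x/∂z - ∂F_z/∂x = 0,
    (∇ × F)_z = ∂F_y/∂x - ∂F_x/∂y = 16y^2.

On z = 3, (curl F)_z = 16y^2.

Convert to polar (x = r cos θ, y = r sin θ, dA = r dr dθ); the integrand becomes 16r^2sin(θ)^2, so

    ∬_D (curl F)_z dA = ∫_0^{2π} ∫_0^{6} (16r^2sin(θ)^2) · r dr dθ.

Inner (r from 0 to 6): 5184sin(θ)^2.
Outer (θ from 0 to 2π): 5184π.

Therefore ∮_C F · dr = 5184π.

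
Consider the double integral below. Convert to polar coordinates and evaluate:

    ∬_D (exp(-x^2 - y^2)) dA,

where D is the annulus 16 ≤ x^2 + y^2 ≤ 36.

The region D is 4 ≤ r ≤ 6, 0 ≤ θ ≤ 2π in polar coordinates, where x = r cos(θ), y = r sin(θ), and dA = r dr dθ.

Under the substitution, the integrand becomes exp(-r^2), so

    ∬_D (exp(-x^2 - y^2)) dA = ∫_{0}^{2π} ∫_{4}^{6} (exp(-r^2)) · r dr dθ.

Inner integral (in r): ∫_{4}^{6} (exp(-r^2)) · r dr = -(1 - exp(20))exp(-36)/2.

Outer integral (in θ): ∫_{0}^{2π} (-(1 - exp(20))exp(-36)/2) dθ = -π (1 - exp(20))exp(-36).

Therefore ∬_D (exp(-x^2 - y^2)) dA = -π (1 - exp(20))exp(-36).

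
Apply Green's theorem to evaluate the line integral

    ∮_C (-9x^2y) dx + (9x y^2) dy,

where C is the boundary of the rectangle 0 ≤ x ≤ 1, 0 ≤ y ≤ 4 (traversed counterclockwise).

Green's theorem converts the closed line integral into a double integral over the enclosed region D:

    ∮_C P dx + Q dy = ∬_D (∂Q/∂x - ∂P/∂y) dA.

Here P = -9x^2y, Q = 9x y^2, so

    ∂Q/∂x = 9y^2,    ∂P/∂y = -9x^2,
    ∂Q/∂x - ∂P/∂y = 9x^2 + 9y^2.

D is the region 0 ≤ x ≤ 1, 0 ≤ y ≤ 4. Evaluating the double integral:

    ∬_D (9x^2 + 9y^2) dA = ∫_0^{1} ∫_0^{4} (9x^2 + 9y^2) dy dx.

Inner (y from 0 to 4): 36x^2 + 192.
Outer (x from 0 to 1): 204.

Therefore ∮_C P dx + Q dy = 204.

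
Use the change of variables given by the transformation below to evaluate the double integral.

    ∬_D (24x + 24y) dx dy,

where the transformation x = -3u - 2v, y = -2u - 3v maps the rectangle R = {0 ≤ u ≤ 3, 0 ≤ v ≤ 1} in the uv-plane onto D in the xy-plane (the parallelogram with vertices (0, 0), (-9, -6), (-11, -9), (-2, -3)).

Compute the Jacobian determinant of (x, y) with respect to (u, v):

    ∂(x,y)/∂(u,v) = | -3  -2 | = (-3)(-3) - (-2)(-2) = 5.
                   | -2  -3 |

Its absolute value is |J| = 5 (the area scaling factor).

Substituting x = -3u - 2v, y = -2u - 3v into the integrand,

    24x + 24y → -120u - 120v,

so the integral becomes

    ∬_R (-120u - 120v) · |J| du dv = ∫_0^3 ∫_0^1 (-600u - 600v) dv du.

Inner (v): -600u - 300.
Outer (u): -3600.

Therefore ∬_D (24x + 24y) dx dy = -3600.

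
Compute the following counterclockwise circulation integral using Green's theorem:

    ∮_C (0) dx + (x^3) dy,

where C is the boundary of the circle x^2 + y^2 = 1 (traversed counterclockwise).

Green's theorem converts the closed line integral into a double integral over the enclosed region D:

    ∮_C P dx + Q dy = ∬_D (∂Q/∂x - ∂P/∂y) dA.

Here P = 0, Q = x^3, so

    ∂Q/∂x = 3x^2,    ∂P/∂y = 0,
    ∂Q/∂x - ∂P/∂y = 3x^2.

D is the region x^2 + y^2 ≤ 1. Evaluating the double integral:

In polar coordinates (x = r cos θ, y = r sin θ, dA = r dr dθ) the integrand becomes 3r^2cos(θ)^2, so

    ∬_D (3x^2) dA = ∫_0^{2π} ∫_0^{1} (3r^2cos(θ)^2) · r dr dθ.

Inner (r from 0 to 1): 3cos(θ)^2/4.
Outer (θ from 0 to 2π): 3π/4.

Therefore ∮_C P dx + Q dy = 3π/4.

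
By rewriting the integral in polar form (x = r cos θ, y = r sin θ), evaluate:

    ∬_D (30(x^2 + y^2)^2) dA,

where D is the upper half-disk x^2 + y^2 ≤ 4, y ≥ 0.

The region D is 0 ≤ r ≤ 2, 0 ≤ θ ≤ π in polar coordinates, where x = r cos(θ), y = r sin(θ), and dA = r dr dθ.

Under the substitution, the integrand becomes 30r^4, so

    ∬_D (30(x^2 + y^2)^2) dA = ∫_{0}^{π} ∫_{0}^{2} (30r^4) · r dr dθ.

Inner integral (in r): ∫_{0}^{2} (30r^4) · r dr = 320.

Outer integral (in θ): ∫_{0}^{π} (320) dθ = 320π.

Therefore ∬_D (30(x^2 + y^2)^2) dA = 320π.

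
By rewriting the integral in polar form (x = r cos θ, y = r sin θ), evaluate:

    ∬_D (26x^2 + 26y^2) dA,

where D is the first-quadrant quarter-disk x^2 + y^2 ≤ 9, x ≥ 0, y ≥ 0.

The region D is 0 ≤ r ≤ 3, 0 ≤ θ ≤ π/2 in polar coordinates, where x = r cos(θ), y = r sin(θ), and dA = r dr dθ.

Under the substitution, the integrand becomes 26r^2, so

    ∬_D (26x^2 + 26y^2) dA = ∫_{0}^{π/2} ∫_{0}^{3} (26r^2) · r dr dθ.

Inner integral (in r): ∫_{0}^{3} (26r^2) · r dr = 1053/2.

Outer integral (in θ): ∫_{0}^{π/2} (1053/2) dθ = 1053π/4.

Therefore ∬_D (26x^2 + 26y^2) dA = 1053π/4.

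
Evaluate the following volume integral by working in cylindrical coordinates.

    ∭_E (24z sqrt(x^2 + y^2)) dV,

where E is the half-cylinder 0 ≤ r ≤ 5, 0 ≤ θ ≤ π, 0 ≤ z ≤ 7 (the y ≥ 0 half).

In cylindrical coordinates, x = r cos(θ), y = r sin(θ), z = z, and dV = r dr dθ dz.

The integrand becomes 24r z, so

    ∭_E (24z sqrt(x^2 + y^2)) dV = ∫_{0}^{π} ∫_{0}^{5} ∫_{0}^{7} (24r z) · r dz dr dθ.

Inner (z): 588r^2.
Middle (r from 0 to 5): 24500.
Outer (θ): 24500π.

Therefore the triple integral equals 24500π.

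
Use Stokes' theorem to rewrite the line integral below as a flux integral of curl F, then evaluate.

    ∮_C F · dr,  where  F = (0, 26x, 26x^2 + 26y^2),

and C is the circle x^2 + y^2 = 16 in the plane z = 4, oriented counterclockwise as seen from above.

Let S be the flat disk x^2 + y^2 ≤ 16 in the plane z = 4, with upward unit normal n̂ = ẑ. By Stokes' theorem,

    ∮_C F · dr = ∬_S (∇ × F) · n̂ dS = ∬_D (curl F)_z dA,

where D is the disk x^2 + y^2 ≤ 16.

Compute the curl of F = (0, 26x, 26x^2 + 26y^2):
    (∇ × F)_x = ∂F_z/∂y - ∂F_y/∂z = 52y,
    (∇ × F)_y = ∂F_x/∂z - ∂F_z/∂x = -52x,
    (∇ × F)_z = ∂F_y/∂x - ∂F_x/∂y = 26.

On z = 4, (curl F)_z = 26.

Convert to polar (x = r cos θ, y = r sin θ, dA = r dr dθ); the integrand becomes 26, so

    ∬_D (curl F)_z dA = ∫_0^{2π} ∫_0^{4} (26) · r dr dθ.

Inner (r from 0 to 4): 208.
Outer (θ from 0 to 2π): 416π.

Therefore ∮_C F · dr = 416π.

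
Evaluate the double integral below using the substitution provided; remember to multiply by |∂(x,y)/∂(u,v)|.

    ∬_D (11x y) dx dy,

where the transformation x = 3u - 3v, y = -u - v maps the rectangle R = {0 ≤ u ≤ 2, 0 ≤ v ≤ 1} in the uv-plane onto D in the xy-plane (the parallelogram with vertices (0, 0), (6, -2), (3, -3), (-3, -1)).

Compute the Jacobian determinant of (x, y) with respect to (u, v):

    ∂(x,y)/∂(u,v) = | 3  -3 | = (3)(-1) - (-3)(-1) = -6.
                   | -1  -1 |

Its absolute value is |J| = 6 (the area scaling factor).

Substituting x = 3u - 3v, y = -u - v into the integrand,

    11x y → -33u^2 + 33v^2,

so the integral becomes

    ∬_R (-33u^2 + 33v^2) · |J| du dv = ∫_0^2 ∫_0^1 (-198u^2 + 198v^2) dv du.

Inner (v): 66 - 198u^2.
Outer (u): -396.

Therefore ∬_D (11x y) dx dy = -396.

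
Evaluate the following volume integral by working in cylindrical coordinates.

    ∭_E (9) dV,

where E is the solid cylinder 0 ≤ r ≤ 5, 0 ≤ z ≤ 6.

In cylindrical coordinates, x = r cos(θ), y = r sin(θ), z = z, and dV = r dr dθ dz.

The integrand becomes 9, so

    ∭_E (9) dV = ∫_{0}^{2π} ∫_{0}^{5} ∫_{0}^{6} (9) · r dz dr dθ.

Inner (z): 54r.
Middle (r from 0 to 5): 675.
Outer (θ): 1350π.

Therefore the triple integral equals 1350π.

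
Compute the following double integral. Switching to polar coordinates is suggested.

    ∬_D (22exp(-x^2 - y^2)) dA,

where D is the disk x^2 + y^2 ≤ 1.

The region D is 0 ≤ r ≤ 1, 0 ≤ θ ≤ 2π in polar coordinates, where x = r cos(θ), y = r sin(θ), and dA = r dr dθ.

Under the substitution, the integrand becomes 22exp(-r^2), so

    ∬_D (22exp(-x^2 - y^2)) dA = ∫_{0}^{2π} ∫_{0}^{1} (22exp(-r^2)) · r dr dθ.

Inner integral (in r): ∫_{0}^{1} (22exp(-r^2)) · r dr = 11 - 11exp(-1).

Outer integral (in θ): ∫_{0}^{2π} (11 - 11exp(-1)) dθ = -22π exp(-1) + 22π.

Therefore ∬_D (22exp(-x^2 - y^2)) dA = -22π exp(-1) + 22π.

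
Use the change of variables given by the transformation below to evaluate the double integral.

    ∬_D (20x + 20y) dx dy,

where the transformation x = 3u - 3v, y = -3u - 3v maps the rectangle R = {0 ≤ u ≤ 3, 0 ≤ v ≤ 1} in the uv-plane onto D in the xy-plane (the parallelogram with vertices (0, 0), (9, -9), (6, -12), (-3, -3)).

Compute the Jacobian determinant of (x, y) with respect to (u, v):

    ∂(x,y)/∂(u,v) = | 3  -3 | = (3)(-3) - (-3)(-3) = -18.
                   | -3  -3 |

Its absolute value is |J| = 18 (the area scaling factor).

Substituting x = 3u - 3v, y = -3u - 3v into the integrand,

    20x + 20y → -120v,

so the integral becomes

    ∬_R (-120v) · |J| du dv = ∫_0^3 ∫_0^1 (-2160v) dv du.

Inner (v): -1080.
Outer (u): -3240.

Therefore ∬_D (20x + 20y) dx dy = -3240.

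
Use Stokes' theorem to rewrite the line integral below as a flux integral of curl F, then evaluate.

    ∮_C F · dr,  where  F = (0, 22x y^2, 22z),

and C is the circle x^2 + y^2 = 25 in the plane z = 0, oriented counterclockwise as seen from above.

Let S be the flat disk x^2 + y^2 ≤ 25 in the plane z = 0, with upward unit normal n̂ = ẑ. By Stokes' theorem,

    ∮_C F · dr = ∬_S (∇ × F) · n̂ dS = ∬_D (curl F)_z dA,

where D is the disk x^2 + y^2 ≤ 25.

Compute the curl of F = (0, 22x y^2, 22z):
    (∇ × F)_x = ∂F_z/∂y - ∂F_y/∂z = 0,
    (∇ × F)_y = ∂F_x/∂z - ∂F_z/∂x = 0,
    (∇ × F)_z = ∂F_y/∂x - ∂F_x/∂y = 22y^2.

On z = 0, (curl F)_z = 22y^2.

Convert to polar (x = r cos θ, y = r sin θ, dA = r dr dθ); the integrand becomes 22r^2sin(θ)^2, so

    ∬_D (curl F)_z dA = ∫_0^{2π} ∫_0^{5} (22r^2sin(θ)^2) · r dr dθ.

Inner (r from 0 to 5): 6875sin(θ)^2/2.
Outer (θ from 0 to 2π): 6875π/2.

Therefore ∮_C F · dr = 6875π/2.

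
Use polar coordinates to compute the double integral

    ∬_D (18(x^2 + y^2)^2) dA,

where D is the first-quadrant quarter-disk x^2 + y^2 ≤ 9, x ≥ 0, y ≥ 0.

The region D is 0 ≤ r ≤ 3, 0 ≤ θ ≤ π/2 in polar coordinates, where x = r cos(θ), y = r sin(θ), and dA = r dr dθ.

Under the substitution, the integrand becomes 18r^4, so

    ∬_D (18(x^2 + y^2)^2) dA = ∫_{0}^{π/2} ∫_{0}^{3} (18r^4) · r dr dθ.

Inner integral (in r): ∫_{0}^{3} (18r^4) · r dr = 2187.

Outer integral (in θ): ∫_{0}^{π/2} (2187) dθ = 2187π/2.

Therefore ∬_D (18(x^2 + y^2)^2) dA = 2187π/2.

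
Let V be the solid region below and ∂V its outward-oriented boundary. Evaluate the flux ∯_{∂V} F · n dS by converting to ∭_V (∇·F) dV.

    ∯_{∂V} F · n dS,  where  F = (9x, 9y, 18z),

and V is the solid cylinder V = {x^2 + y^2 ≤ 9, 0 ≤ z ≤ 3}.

By the divergence theorem,

    ∯_{∂V} F · n dS = ∭_V (∇ · F) dV.

Compute the divergence:
    ∇ · F = ∂F_x/∂x + ∂F_y/∂y + ∂F_z/∂z = 9 + 9 + 18 = 36.

In cylindrical coordinates, x = r cos(θ), y = r sin(θ), z = z, dV = r dr dθ dz, with 0 ≤ r ≤ 3, 0 ≤ θ ≤ 2π, 0 ≤ z ≤ 3.

The integrand, after substitution and multiplying by the volume element, becomes (36) · r, so

    ∭_V (∇·F) dV = ∫_0^{2π} ∫_0^{3} ∫_0^{3} (36) · r dz dr dθ.

Inner (z from 0 to 3): 108r.
Middle (r from 0 to 3): 486.
Outer (θ from 0 to 2π): 972π.

Therefore ∯_{∂V} F · n dS = 972π.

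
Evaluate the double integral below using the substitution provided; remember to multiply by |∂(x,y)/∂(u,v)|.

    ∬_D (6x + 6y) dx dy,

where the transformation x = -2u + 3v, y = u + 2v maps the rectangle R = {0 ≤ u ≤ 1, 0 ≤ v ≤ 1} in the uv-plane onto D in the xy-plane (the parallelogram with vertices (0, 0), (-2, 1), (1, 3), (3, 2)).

Compute the Jacobian determinant of (x, y) with respect to (u, v):

    ∂(x,y)/∂(u,v) = | -2  3 | = (-2)(2) - (3)(1) = -7.
                   | 1  2 |

Its absolute value is |J| = 7 (the area scaling factor).

Substituting x = -2u + 3v, y = u + 2v into the integrand,

    6x + 6y → -6u + 30v,

so the integral becomes

    ∬_R (-6u + 30v) · |J| du dv = ∫_0^1 ∫_0^1 (-42u + 210v) dv du.

Inner (v): 105 - 42u.
Outer (u): 84.

Therefore ∬_D (6x + 6y) dx dy = 84.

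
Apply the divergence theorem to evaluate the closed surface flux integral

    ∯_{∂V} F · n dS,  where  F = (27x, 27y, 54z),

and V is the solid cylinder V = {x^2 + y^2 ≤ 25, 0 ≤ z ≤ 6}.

By the divergence theorem,

    ∯_{∂V} F · n dS = ∭_V (∇ · F) dV.

Compute the divergence:
    ∇ · F = ∂F_x/∂x + ∂F_y/∂y + ∂F_z/∂z = 27 + 27 + 54 = 108.

In cylindrical coordinates, x = r cos(θ), y = r sin(θ), z = z, dV = r dr dθ dz, with 0 ≤ r ≤ 5, 0 ≤ θ ≤ 2π, 0 ≤ z ≤ 6.

The integrand, after substitution and multiplying by the volume element, becomes (108) · r, so

    ∭_V (∇·F) dV = ∫_0^{2π} ∫_0^{5} ∫_0^{6} (108) · r dz dr dθ.

Inner (z from 0 to 6): 648r.
Middle (r from 0 to 5): 8100.
Outer (θ from 0 to 2π): 16200π.

Therefore ∯_{∂V} F · n dS = 16200π.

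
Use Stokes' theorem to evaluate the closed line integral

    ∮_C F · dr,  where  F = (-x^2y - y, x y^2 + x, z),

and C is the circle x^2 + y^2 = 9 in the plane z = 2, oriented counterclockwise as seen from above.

Let S be the flat disk x^2 + y^2 ≤ 9 in the plane z = 2, with upward unit normal n̂ = ẑ. By Stokes' theorem,

    ∮_C F · dr = ∬_S (∇ × F) · n̂ dS = ∬_D (curl F)_z dA,

where D is the disk x^2 + y^2 ≤ 9.

Compute the curl of F = (-x^2y - y, x y^2 + x, z):
    (∇ × F)_x = ∂F_z/∂y - ∂F_y/∂z = 0,
    (∇ × F)_y = ∂F_x/∂z - ∂F_z/∂x = 0,
    (∇ × F)_z = ∂F_y/∂x - ∂F_x/∂y = x^2 + y^2 + 2.

On z = 2, (curl F)_z = x^2 + y^2 + 2.

Convert to polar (x = r cos θ, y = r sin θ, dA = r dr dθ); the integrand becomes r^2 + 2, so

    ∬_D (curl F)_z dA = ∫_0^{2π} ∫_0^{3} (r^2 + 2) · r dr dθ.

Inner (r from 0 to 3): 117/4.
Outer (θ from 0 to 2π): 117π/2.

Therefore ∮_C F · dr = 117π/2.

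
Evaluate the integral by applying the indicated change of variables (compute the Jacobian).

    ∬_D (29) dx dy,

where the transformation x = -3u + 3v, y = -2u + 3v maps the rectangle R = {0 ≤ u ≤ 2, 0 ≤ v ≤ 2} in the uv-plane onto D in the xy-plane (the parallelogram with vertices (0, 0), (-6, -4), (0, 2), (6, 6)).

Compute the Jacobian determinant of (x, y) with respect to (u, v):

    ∂(x,y)/∂(u,v) = | -3  3 | = (-3)(3) - (3)(-2) = -3.
                   | -2  3 |

Its absolute value is |J| = 3 (the area scaling factor).

Substituting x = -3u + 3v, y = -2u + 3v into the integrand,

    29 → 29,

so the integral becomes

    ∬_R (29) · |J| du dv = ∫_0^2 ∫_0^2 (87) dv du.

Inner (v): 174.
Outer (u): 348.

Therefore ∬_D (29) dx dy = 348.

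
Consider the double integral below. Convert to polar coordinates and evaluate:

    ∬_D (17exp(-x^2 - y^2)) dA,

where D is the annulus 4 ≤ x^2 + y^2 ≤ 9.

The region D is 2 ≤ r ≤ 3, 0 ≤ θ ≤ 2π in polar coordinates, where x = r cos(θ), y = r sin(θ), and dA = r dr dθ.

Under the substitution, the integrand becomes 17exp(-r^2), so

    ∬_D (17exp(-x^2 - y^2)) dA = ∫_{0}^{2π} ∫_{2}^{3} (17exp(-r^2)) · r dr dθ.

Inner integral (in r): ∫_{2}^{3} (17exp(-r^2)) · r dr = -(17 - 17exp(5))exp(-9)/2.

Outer integral (in θ): ∫_{0}^{2π} (-(17 - 17exp(5))exp(-9)/2) dθ = -17π (1 - exp(5))exp(-9).

Therefore ∬_D (17exp(-x^2 - y^2)) dA = -17π (1 - exp(5))exp(-9).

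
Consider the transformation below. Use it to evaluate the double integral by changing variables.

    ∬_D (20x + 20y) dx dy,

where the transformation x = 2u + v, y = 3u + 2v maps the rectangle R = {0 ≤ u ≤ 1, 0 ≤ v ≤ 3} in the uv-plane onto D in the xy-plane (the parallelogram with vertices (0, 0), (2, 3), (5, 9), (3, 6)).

Compute the Jacobian determinant of (x, y) with respect to (u, v):

    ∂(x,y)/∂(u,v) = | 2  1 | = (2)(2) - (1)(3) = 1.
                   | 3  2 |

Its absolute value is |J| = 1 (the area scaling factor).

Substituting x = 2u + v, y = 3u + 2v into the integrand,

    20x + 20y → 100u + 60v,

so the integral becomes

    ∬_R (100u + 60v) · |J| du dv = ∫_0^1 ∫_0^3 (100u + 60v) dv du.

Inner (v): 300u + 270.
Outer (u): 420.

Therefore ∬_D (20x + 20y) dx dy = 420.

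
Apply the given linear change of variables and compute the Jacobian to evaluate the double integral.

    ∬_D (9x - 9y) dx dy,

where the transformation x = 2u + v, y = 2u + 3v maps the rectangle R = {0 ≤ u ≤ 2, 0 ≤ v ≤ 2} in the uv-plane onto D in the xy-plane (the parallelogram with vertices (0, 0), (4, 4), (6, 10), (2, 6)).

Compute the Jacobian determinant of (x, y) with respect to (u, v):

    ∂(x,y)/∂(u,v) = | 2  1 | = (2)(3) - (1)(2) = 4.
                   | 2  3 |

Its absolute value is |J| = 4 (the area scaling factor).

Substituting x = 2u + v, y = 2u + 3v into the integrand,

    9x - 9y → -18v,

so the integral becomes

    ∬_R (-18v) · |J| du dv = ∫_0^2 ∫_0^2 (-72v) dv du.

Inner (v): -144.
Outer (u): -288.

Therefore ∬_D (9x - 9y) dx dy = -288.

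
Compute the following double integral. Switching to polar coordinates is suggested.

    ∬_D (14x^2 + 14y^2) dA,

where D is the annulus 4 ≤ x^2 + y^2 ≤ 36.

The region D is 2 ≤ r ≤ 6, 0 ≤ θ ≤ 2π in polar coordinates, where x = r cos(θ), y = r sin(θ), and dA = r dr dθ.

Under the substitution, the integrand becomes 14r^2, so

    ∬_D (14x^2 + 14y^2) dA = ∫_{0}^{2π} ∫_{2}^{6} (14r^2) · r dr dθ.

Inner integral (in r): ∫_{2}^{6} (14r^2) · r dr = 4480.

Outer integral (in θ): ∫_{0}^{2π} (4480) dθ = 8960π.

Therefore ∬_D (14x^2 + 14y^2) dA = 8960π.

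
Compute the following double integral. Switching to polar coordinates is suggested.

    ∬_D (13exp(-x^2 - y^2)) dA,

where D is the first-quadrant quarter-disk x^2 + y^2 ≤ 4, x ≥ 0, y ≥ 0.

The region D is 0 ≤ r ≤ 2, 0 ≤ θ ≤ π/2 in polar coordinates, where x = r cos(θ), y = r sin(θ), and dA = r dr dθ.

Under the substitution, the integrand becomes 13exp(-r^2), so

    ∬_D (13exp(-x^2 - y^2)) dA = ∫_{0}^{π/2} ∫_{0}^{2} (13exp(-r^2)) · r dr dθ.

Inner integral (in r): ∫_{0}^{2} (13exp(-r^2)) · r dr = 13/2 - 13exp(-4)/2.

Outer integral (in θ): ∫_{0}^{π/2} (13/2 - 13exp(-4)/2) dθ = -13π (1 - exp(4))exp(-4)/4.

Therefore ∬_D (13exp(-x^2 - y^2)) dA = -13π (1 - exp(4))exp(-4)/4.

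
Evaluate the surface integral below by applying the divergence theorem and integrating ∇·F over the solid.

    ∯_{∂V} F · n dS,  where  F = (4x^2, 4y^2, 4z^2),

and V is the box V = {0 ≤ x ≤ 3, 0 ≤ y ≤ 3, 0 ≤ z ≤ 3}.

By the divergence theorem,

    ∯_{∂V} F · n dS = ∭_V (∇ · F) dV.

Compute the divergence:
    ∇ · F = ∂F_x/∂x + ∂F_y/∂y + ∂F_z/∂z = 8x + 8y + 8z.

V is a rectangular box, so dV = dx dy dz with 0 ≤ x ≤ 3, 0 ≤ y ≤ 3, 0 ≤ z ≤ 3.

Integrate (8x + 8y + 8z) over V as an iterated integral:

    ∭_V (∇·F) dV = ∫_0^{3} ∫_0^{3} ∫_0^{3} (8x + 8y + 8z) dz dy dx.

Inner (z from 0 to 3): 24x + 24y + 36.
Middle (y from 0 to 3): 72x + 216.
Outer (x from 0 to 3): 972.

Therefore ∯_{∂V} F · n dS = 972.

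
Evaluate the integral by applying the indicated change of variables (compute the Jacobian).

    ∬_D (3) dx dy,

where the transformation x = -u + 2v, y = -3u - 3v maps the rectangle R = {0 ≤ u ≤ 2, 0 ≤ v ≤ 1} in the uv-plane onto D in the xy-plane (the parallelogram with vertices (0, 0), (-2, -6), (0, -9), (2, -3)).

Compute the Jacobian determinant of (x, y) with respect to (u, v):

    ∂(x,y)/∂(u,v) = | -1  2 | = (-1)(-3) - (2)(-3) = 9.
                   | -3  -3 |

Its absolute value is |J| = 9 (the area scaling factor).

Substituting x = -u + 2v, y = -3u - 3v into the integrand,

    3 → 3,

so the integral becomes

    ∬_R (3) · |J| du dv = ∫_0^2 ∫_0^1 (27) dv du.

Inner (v): 27.
Outer (u): 54.

Therefore ∬_D (3) dx dy = 54.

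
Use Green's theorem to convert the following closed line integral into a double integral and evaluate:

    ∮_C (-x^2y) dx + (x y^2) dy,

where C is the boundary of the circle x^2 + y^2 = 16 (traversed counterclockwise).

Green's theorem converts the closed line integral into a double integral over the enclosed region D:

    ∮_C P dx + Q dy = ∬_D (∂Q/∂x - ∂P/∂y) dA.

Here P = -x^2y, Q = x y^2, so

    ∂Q/∂x = y^2,    ∂P/∂y = -x^2,
    ∂Q/∂x - ∂P/∂y = x^2 + y^2.

D is the region x^2 + y^2 ≤ 16. Evaluating the double integral:

In polar coordinates (x = r cos θ, y = r sin θ, dA = r dr dθ) the integrand becomes r^2, so

    ∬_D (x^2 + y^2) dA = ∫_0^{2π} ∫_0^{4} (r^2) · r dr dθ.

Inner (r from 0 to 4): 64.
Outer (θ from 0 to 2π): 128π.

Therefore ∮_C P dx + Q dy = 128π.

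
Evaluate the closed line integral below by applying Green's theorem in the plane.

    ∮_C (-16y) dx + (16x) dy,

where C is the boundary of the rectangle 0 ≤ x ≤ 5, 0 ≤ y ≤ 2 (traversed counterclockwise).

Green's theorem converts the closed line integral into a double integral over the enclosed region D:

    ∮_C P dx + Q dy = ∬_D (∂Q/∂x - ∂P/∂y) dA.

Here P = -16y, Q = 16x, so

    ∂Q/∂x = 16,    ∂P/∂y = -16,
    ∂Q/∂x - ∂P/∂y = 32.

D is the region 0 ≤ x ≤ 5, 0 ≤ y ≤ 2. Evaluating the double integral:

    ∬_D (32) dA = ∫_0^{5} ∫_0^{2} (32) dy dx.

Inner (y from 0 to 2): 64.
Outer (x from 0 to 5): 320.

Therefore ∮_C P dx + Q dy = 320.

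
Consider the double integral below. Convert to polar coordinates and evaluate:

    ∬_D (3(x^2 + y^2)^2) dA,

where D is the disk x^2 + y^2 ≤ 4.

The region D is 0 ≤ r ≤ 2, 0 ≤ θ ≤ 2π in polar coordinates, where x = r cos(θ), y = r sin(θ), and dA = r dr dθ.

Under the substitution, the integrand becomes 3r^4, so

    ∬_D (3(x^2 + y^2)^2) dA = ∫_{0}^{2π} ∫_{0}^{2} (3r^4) · r dr dθ.

Inner integral (in r): ∫_{0}^{2} (3r^4) · r dr = 32.

Outer integral (in θ): ∫_{0}^{2π} (32) dθ = 64π.

Therefore ∬_D (3(x^2 + y^2)^2) dA = 64π.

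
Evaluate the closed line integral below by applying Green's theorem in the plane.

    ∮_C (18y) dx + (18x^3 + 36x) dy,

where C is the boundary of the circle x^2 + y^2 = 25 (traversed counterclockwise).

Green's theorem converts the closed line integral into a double integral over the enclosed region D:

    ∮_C P dx + Q dy = ∬_D (∂Q/∂x - ∂P/∂y) dA.

Here P = 18y, Q = 18x^3 + 36x, so

    ∂Q/∂x = 54x^2 + 36,    ∂P/∂y = 18,
    ∂Q/∂x - ∂P/∂y = 54x^2 + 18.

D is the region x^2 + y^2 ≤ 25. Evaluating the double integral:

In polar coordinates (x = r cos θ, y = r sin θ, dA = r dr dθ) the integrand becomes 54r^2cos(θ)^2 + 18, so

    ∬_D (54x^2 + 18) dA = ∫_0^{2π} ∫_0^{5} (54r^2cos(θ)^2 + 18) · r dr dθ.

Inner (r from 0 to 5): 16875cos(θ)^2/2 + 225.
Outer (θ from 0 to 2π): 17775π/2.

Therefore ∮_C P dx + Q dy = 17775π/2.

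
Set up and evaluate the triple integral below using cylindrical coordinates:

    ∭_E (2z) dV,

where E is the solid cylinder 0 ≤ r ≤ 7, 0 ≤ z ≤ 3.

In cylindrical coordinates, x = r cos(θ), y = r sin(θ), z = z, and dV = r dr dθ dz.

The integrand becomes 2z, so

    ∭_E (2z) dV = ∫_{0}^{2π} ∫_{0}^{7} ∫_{0}^{3} (2z) · r dz dr dθ.

Inner (z): 9r.
Middle (r from 0 to 7): 441/2.
Outer (θ): 441π.

Therefore the triple integral equals 441π.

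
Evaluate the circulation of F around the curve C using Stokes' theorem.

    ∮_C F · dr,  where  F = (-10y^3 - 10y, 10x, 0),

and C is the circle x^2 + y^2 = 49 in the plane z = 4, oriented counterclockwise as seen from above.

Let S be the flat disk x^2 + y^2 ≤ 49 in the plane z = 4, with upward unit normal n̂ = ẑ. By Stokes' theorem,

    ∮_C F · dr = ∬_S (∇ × F) · n̂ dS = ∬_D (curl F)_z dA,

where D is the disk x^2 + y^2 ≤ 49.

Compute the curl of F = (-10y^3 - 10y, 10x, 0):
    (∇ × F)_x = ∂F_z/∂y - ∂F_y/∂z = 0,
    (∇ × F)_y = ∂F_x/∂z - ∂F_z/∂x = 0,
    (∇ × F)_z = ∂F_y/∂x - ∂F_x/∂y = 30y^2 + 20.

On z = 4, (curl F)_z = 30y^2 + 20.

Convert to polar (x = r cos θ, y = r sin θ, dA = r dr dθ); the integrand becomes 30r^2sin(θ)^2 + 20, so

    ∬_D (curl F)_z dA = ∫_0^{2π} ∫_0^{7} (30r^2sin(θ)^2 + 20) · r dr dθ.

Inner (r from 0 to 7): 36015sin(θ)^2/2 + 490.
Outer (θ from 0 to 2π): 37975π/2.

Therefore ∮_C F · dr = 37975π/2.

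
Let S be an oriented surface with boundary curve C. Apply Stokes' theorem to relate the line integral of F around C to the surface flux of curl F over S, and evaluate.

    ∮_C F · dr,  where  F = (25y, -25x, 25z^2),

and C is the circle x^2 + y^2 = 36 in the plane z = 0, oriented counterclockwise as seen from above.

Let S be the flat disk x^2 + y^2 ≤ 36 in the plane z = 0, with upward unit normal n̂ = ẑ. By Stokes' theorem,

    ∮_C F · dr = ∬_S (∇ × F) · n̂ dS = ∬_D (curl F)_z dA,

where D is the disk x^2 + y^2 ≤ 36.

Compute the curl of F = (25y, -25x, 25z^2):
    (∇ × F)_x = ∂F_z/∂y - ∂F_y/∂z = 0,
    (∇ × F)_y = ∂F_x/∂z - ∂F_z/∂x = 0,
    (∇ × F)_z = ∂F_y/∂x - ∂F_x/∂y = -50.

On z = 0, (curl F)_z = -50.

Convert to polar (x = r cos θ, y = r sin θ, dA = r dr dθ); the integrand becomes -50, so

    ∬_D (curl F)_z dA = ∫_0^{2π} ∫_0^{6} (-50) · r dr dθ.

Inner (r from 0 to 6): -900.
Outer (θ from 0 to 2π): -1800π.

Therefore ∮_C F · dr = -1800π.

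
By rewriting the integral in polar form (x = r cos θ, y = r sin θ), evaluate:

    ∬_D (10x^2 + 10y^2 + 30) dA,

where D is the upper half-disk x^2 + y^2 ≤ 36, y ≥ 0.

The region D is 0 ≤ r ≤ 6, 0 ≤ θ ≤ π in polar coordinates, where x = r cos(θ), y = r sin(θ), and dA = r dr dθ.

Under the substitution, the integrand becomes 10r^2 + 30, so

    ∬_D (10x^2 + 10y^2 + 30) dA = ∫_{0}^{π} ∫_{0}^{6} (10r^2 + 30) · r dr dθ.

Inner integral (in r): ∫_{0}^{6} (10r^2 + 30) · r dr = 3780.

Outer integral (in θ): ∫_{0}^{π} (3780) dθ = 3780π.

Therefore ∬_D (10x^2 + 10y^2 + 30) dA = 3780π.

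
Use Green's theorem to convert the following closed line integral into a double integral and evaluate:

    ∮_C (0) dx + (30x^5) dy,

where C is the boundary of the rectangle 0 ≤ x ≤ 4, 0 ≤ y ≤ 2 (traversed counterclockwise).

Green's theorem converts the closed line integral into a double integral over the enclosed region D:

    ∮_C P dx + Q dy = ∬_D (∂Q/∂x - ∂P/∂y) dA.

Here P = 0, Q = 30x^5, so

    ∂Q/∂x = 150x^4,    ∂P/∂y = 0,
    ∂Q/∂x - ∂P/∂y = 150x^4.

D is the region 0 ≤ x ≤ 4, 0 ≤ y ≤ 2. Evaluating the double integral:

    ∬_D (150x^4) dA = ∫_0^{4} ∫_0^{2} (150x^4) dy dx.

Inner (y from 0 to 2): 300x^4.
Outer (x from 0 to 4): 61440.

Therefore ∮_C P dx + Q dy = 61440.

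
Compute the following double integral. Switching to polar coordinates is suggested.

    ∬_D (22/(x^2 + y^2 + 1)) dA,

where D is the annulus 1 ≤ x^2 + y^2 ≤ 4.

The region D is 1 ≤ r ≤ 2, 0 ≤ θ ≤ 2π in polar coordinates, where x = r cos(θ), y = r sin(θ), and dA = r dr dθ.

Under the substitution, the integrand becomes 22/(r^2 + 1), so

    ∬_D (22/(x^2 + y^2 + 1)) dA = ∫_{0}^{2π} ∫_{1}^{2} (22/(r^2 + 1)) · r dr dθ.

Inner integral (in r): ∫_{1}^{2} (22/(r^2 + 1)) · r dr = log(48828125/2048).

Outer integral (in θ): ∫_{0}^{2π} (log(48828125/2048)) dθ = log((48828125/2048)^(2π)).

Therefore ∬_D (22/(x^2 + y^2 + 1)) dA = log((48828125/2048)^(2π)).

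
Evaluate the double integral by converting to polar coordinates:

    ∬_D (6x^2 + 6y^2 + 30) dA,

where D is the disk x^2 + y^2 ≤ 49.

The region D is 0 ≤ r ≤ 7, 0 ≤ θ ≤ 2π in polar coordinates, where x = r cos(θ), y = r sin(θ), and dA = r dr dθ.

Under the substitution, the integrand becomes 6r^2 + 30, so

    ∬_D (6x^2 + 6y^2 + 30) dA = ∫_{0}^{2π} ∫_{0}^{7} (6r^2 + 30) · r dr dθ.

Inner integral (in r): ∫_{0}^{7} (6r^2 + 30) · r dr = 8673/2.

Outer integral (in θ): ∫_{0}^{2π} (8673/2) dθ = 8673π.

Therefore ∬_D (6x^2 + 6y^2 + 30) dA = 8673π.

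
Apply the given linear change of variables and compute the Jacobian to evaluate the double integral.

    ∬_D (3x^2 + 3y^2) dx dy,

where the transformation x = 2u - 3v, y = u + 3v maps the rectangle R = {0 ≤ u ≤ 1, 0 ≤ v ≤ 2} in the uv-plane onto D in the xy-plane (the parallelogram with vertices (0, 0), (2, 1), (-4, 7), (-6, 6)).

Compute the Jacobian determinant of (x, y) with respect to (u, v):

    ∂(x,y)/∂(u,v) = | 2  -3 | = (2)(3) - (-3)(1) = 9.
                   | 1  3 |

Its absolute value is |J| = 9 (the area scaling factor).

Substituting x = 2u - 3v, y = u + 3v into the integrand,

    3x^2 + 3y^2 → 15u^2 - 18u v + 54v^2,

so the integral becomes

    ∬_R (15u^2 - 18u v + 54v^2) · |J| du dv = ∫_0^1 ∫_0^2 (135u^2 - 162u v + 486v^2) dv du.

Inner (v): 270u^2 - 324u + 1296.
Outer (u): 1224.

Therefore ∬_D (3x^2 + 3y^2) dx dy = 1224.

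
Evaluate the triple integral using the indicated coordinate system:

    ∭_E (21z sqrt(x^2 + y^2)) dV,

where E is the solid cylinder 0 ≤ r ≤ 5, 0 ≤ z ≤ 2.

In cylindrical coordinates, x = r cos(θ), y = r sin(θ), z = z, and dV = r dr dθ dz.

The integrand becomes 21r z, so

    ∭_E (21z sqrt(x^2 + y^2)) dV = ∫_{0}^{2π} ∫_{0}^{5} ∫_{0}^{2} (21r z) · r dz dr dθ.

Inner (z): 42r^2.
Middle (r from 0 to 5): 1750.
Outer (θ): 3500π.

Therefore the triple integral equals 3500π.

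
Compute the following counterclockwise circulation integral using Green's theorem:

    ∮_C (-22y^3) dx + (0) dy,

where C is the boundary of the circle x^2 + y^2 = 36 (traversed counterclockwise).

Green's theorem converts the closed line integral into a double integral over the enclosed region D:

    ∮_C P dx + Q dy = ∬_D (∂Q/∂x - ∂P/∂y) dA.

Here P = -22y^3, Q = 0, so

    ∂Q/∂x = 0,    ∂P/∂y = -66y^2,
    ∂Q/∂x - ∂P/∂y = 66y^2.

D is the region x^2 + y^2 ≤ 36. Evaluating the double integral:

In polar coordinates (x = r cos θ, y = r sin θ, dA = r dr dθ) the integrand becomes 66r^2sin(θ)^2, so

    ∬_D (66y^2) dA = ∫_0^{2π} ∫_0^{6} (66r^2sin(θ)^2) · r dr dθ.

Inner (r from 0 to 6): 21384sin(θ)^2.
Outer (θ from 0 to 2π): 21384π.

Therefore ∮_C P dx + Q dy = 21384π.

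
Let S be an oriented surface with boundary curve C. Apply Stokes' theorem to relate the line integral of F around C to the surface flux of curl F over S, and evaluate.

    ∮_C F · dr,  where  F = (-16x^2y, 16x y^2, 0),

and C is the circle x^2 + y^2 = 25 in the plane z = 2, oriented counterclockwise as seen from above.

Let S be the flat disk x^2 + y^2 ≤ 25 in the plane z = 2, with upward unit normal n̂ = ẑ. By Stokes' theorem,

    ∮_C F · dr = ∬_S (∇ × F) · n̂ dS = ∬_D (curl F)_z dA,

where D is the disk x^2 + y^2 ≤ 25.

Compute the curl of F = (-16x^2y, 16x y^2, 0):
    (∇ × F)_x = ∂F_z/∂y - ∂F_y/∂z = 0,
    (∇ × F)_y = ∂F_x/∂z - ∂F_z/∂x = 0,
    (∇ × F)_z = ∂F_y/∂x - ∂F_x/∂y = 16x^2 + 16y^2.

On z = 2, (curl F)_z = 16x^2 + 16y^2.

Convert to polar (x = r cos θ, y = r sin θ, dA = r dr dθ); the integrand becomes 16r^2, so

    ∬_D (curl F)_z dA = ∫_0^{2π} ∫_0^{5} (16r^2) · r dr dθ.

Inner (r from 0 to 5): 2500.
Outer (θ from 0 to 2π): 5000π.

Therefore ∮_C F · dr = 5000π.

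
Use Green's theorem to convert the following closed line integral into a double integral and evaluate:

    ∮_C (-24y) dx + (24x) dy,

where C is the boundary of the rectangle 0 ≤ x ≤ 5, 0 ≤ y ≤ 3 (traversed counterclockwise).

Green's theorem converts the closed line integral into a double integral over the enclosed region D:

    ∮_C P dx + Q dy = ∬_D (∂Q/∂x - ∂P/∂y) dA.

Here P = -24y, Q = 24x, so

    ∂Q/∂x = 24,    ∂P/∂y = -24,
    ∂Q/∂x - ∂P/∂y = 48.

D is the region 0 ≤ x ≤ 5, 0 ≤ y ≤ 3. Evaluating the double integral:

    ∬_D (48) dA = ∫_0^{5} ∫_0^{3} (48) dy dx.

Inner (y from 0 to 3): 144.
Outer (x from 0 to 5): 720.

Therefore ∮_C P dx + Q dy = 720.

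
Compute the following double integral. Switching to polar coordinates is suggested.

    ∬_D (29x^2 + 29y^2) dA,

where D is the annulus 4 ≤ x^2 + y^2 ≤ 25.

The region D is 2 ≤ r ≤ 5, 0 ≤ θ ≤ 2π in polar coordinates, where x = r cos(θ), y = r sin(θ), and dA = r dr dθ.

Under the substitution, the integrand becomes 29r^2, so

    ∬_D (29x^2 + 29y^2) dA = ∫_{0}^{2π} ∫_{2}^{5} (29r^2) · r dr dθ.

Inner integral (in r): ∫_{2}^{5} (29r^2) · r dr = 17661/4.

Outer integral (in θ): ∫_{0}^{2π} (17661/4) dθ = 17661π/2.

Therefore ∬_D (29x^2 + 29y^2) dA = 17661π/2.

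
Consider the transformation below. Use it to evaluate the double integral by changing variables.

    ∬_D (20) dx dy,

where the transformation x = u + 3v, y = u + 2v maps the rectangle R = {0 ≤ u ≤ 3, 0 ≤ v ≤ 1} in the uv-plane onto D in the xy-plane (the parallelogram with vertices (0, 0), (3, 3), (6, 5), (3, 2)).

Compute the Jacobian determinant of (x, y) with respect to (u, v):

    ∂(x,y)/∂(u,v) = | 1  3 | = (1)(2) - (3)(1) = -1.
                   | 1  2 |

Its absolute value is |J| = 1 (the area scaling factor).

Substituting x = u + 3v, y = u + 2v into the integrand,

    20 → 20,

so the integral becomes

    ∬_R (20) · |J| du dv = ∫_0^3 ∫_0^1 (20) dv du.

Inner (v): 20.
Outer (u): 60.

Therefore ∬_D (20) dx dy = 60.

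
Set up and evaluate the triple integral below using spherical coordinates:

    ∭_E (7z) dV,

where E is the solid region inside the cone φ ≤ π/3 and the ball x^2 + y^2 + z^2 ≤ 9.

In spherical coordinates, x = ρ sin(φ) cos(θ), y = ρ sin(φ) sin(θ), z = ρ cos(φ), and dV = ρ^2 sin(φ) dρ dφ dθ.

The integrand becomes 7ρ cos(φ), so

    ∭_E (7z) dV = ∫_{0}^{2π} ∫_{0}^{π/3} ∫_{0}^{3} (7ρ cos(φ)) · ρ^2 sin(φ) dρ dφ dθ.

Inner (ρ): 567sin(2φ)/8.
Middle (φ): 1701/32.
Outer (θ): 1701π/16.

Therefore the triple integral equals 1701π/16.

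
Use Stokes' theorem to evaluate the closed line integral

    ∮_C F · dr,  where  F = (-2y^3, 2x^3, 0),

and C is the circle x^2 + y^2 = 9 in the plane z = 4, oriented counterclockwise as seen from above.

Let S be the flat disk x^2 + y^2 ≤ 9 in the plane z = 4, with upward unit normal n̂ = ẑ. By Stokes' theorem,

    ∮_C F · dr = ∬_S (∇ × F) · n̂ dS = ∬_D (curl F)_z dA,

where D is the disk x^2 + y^2 ≤ 9.

Compute the curl of F = (-2y^3, 2x^3, 0):
    (∇ × F)_x = ∂F_z/∂y - ∂F_y/∂z = 0,
    (∇ × F)_y = ∂F_x/∂z - ∂F_z/∂x = 0,
    (∇ × F)_z = ∂F_y/∂x - ∂F_x/∂y = 6x^2 + 6y^2.

On z = 4, (curl F)_z = 6x^2 + 6y^2.

Convert to polar (x = r cos θ, y = r sin θ, dA = r dr dθ); the integrand becomes 6r^2, so

    ∬_D (curl F)_z dA = ∫_0^{2π} ∫_0^{3} (6r^2) · r dr dθ.

Inner (r from 0 to 3): 243/2.
Outer (θ from 0 to 2π): 243π.

Therefore ∮_C F · dr = 243π.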